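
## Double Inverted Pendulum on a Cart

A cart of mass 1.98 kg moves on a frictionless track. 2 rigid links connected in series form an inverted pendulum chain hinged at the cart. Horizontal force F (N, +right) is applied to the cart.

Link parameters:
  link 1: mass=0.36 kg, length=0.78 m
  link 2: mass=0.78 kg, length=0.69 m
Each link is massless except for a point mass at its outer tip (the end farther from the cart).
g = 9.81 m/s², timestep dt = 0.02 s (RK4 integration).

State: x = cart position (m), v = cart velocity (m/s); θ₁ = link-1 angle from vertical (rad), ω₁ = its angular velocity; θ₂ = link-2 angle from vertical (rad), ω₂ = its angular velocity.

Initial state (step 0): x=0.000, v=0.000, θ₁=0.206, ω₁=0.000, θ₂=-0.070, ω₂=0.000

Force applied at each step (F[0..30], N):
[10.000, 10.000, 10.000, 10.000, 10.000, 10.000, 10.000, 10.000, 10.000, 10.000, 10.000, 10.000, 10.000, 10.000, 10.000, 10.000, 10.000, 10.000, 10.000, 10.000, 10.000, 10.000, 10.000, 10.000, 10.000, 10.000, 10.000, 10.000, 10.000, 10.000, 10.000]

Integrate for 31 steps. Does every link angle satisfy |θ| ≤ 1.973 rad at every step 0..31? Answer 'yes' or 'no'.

Answer: no

Derivation:
apply F[0]=+10.000 → step 1: x=0.001, v=0.080, θ₁=0.207, ω₁=0.082, θ₂=-0.072, ω₂=-0.225
apply F[1]=+10.000 → step 2: x=0.003, v=0.160, θ₁=0.209, ω₁=0.165, θ₂=-0.079, ω₂=-0.452
apply F[2]=+10.000 → step 3: x=0.007, v=0.240, θ₁=0.213, ω₁=0.251, θ₂=-0.090, ω₂=-0.684
apply F[3]=+10.000 → step 4: x=0.013, v=0.320, θ₁=0.219, ω₁=0.338, θ₂=-0.106, ω₂=-0.921
apply F[4]=+10.000 → step 5: x=0.020, v=0.401, θ₁=0.227, ω₁=0.427, θ₂=-0.127, ω₂=-1.163
apply F[5]=+10.000 → step 6: x=0.029, v=0.482, θ₁=0.236, ω₁=0.516, θ₂=-0.153, ω₂=-1.411
apply F[6]=+10.000 → step 7: x=0.039, v=0.564, θ₁=0.248, ω₁=0.602, θ₂=-0.184, ω₂=-1.663
apply F[7]=+10.000 → step 8: x=0.051, v=0.647, θ₁=0.260, ω₁=0.682, θ₂=-0.219, ω₂=-1.914
apply F[8]=+10.000 → step 9: x=0.065, v=0.731, θ₁=0.275, ω₁=0.752, θ₂=-0.260, ω₂=-2.164
apply F[9]=+10.000 → step 10: x=0.081, v=0.816, θ₁=0.290, ω₁=0.808, θ₂=-0.306, ω₂=-2.407
apply F[10]=+10.000 → step 11: x=0.098, v=0.903, θ₁=0.307, ω₁=0.846, θ₂=-0.357, ω₂=-2.644
apply F[11]=+10.000 → step 12: x=0.117, v=0.990, θ₁=0.324, ω₁=0.865, θ₂=-0.412, ω₂=-2.873
apply F[12]=+10.000 → step 13: x=0.137, v=1.078, θ₁=0.341, ω₁=0.861, θ₂=-0.471, ω₂=-3.095
apply F[13]=+10.000 → step 14: x=0.160, v=1.166, θ₁=0.358, ω₁=0.833, θ₂=-0.535, ω₂=-3.312
apply F[14]=+10.000 → step 15: x=0.184, v=1.255, θ₁=0.375, ω₁=0.780, θ₂=-0.604, ω₂=-3.526
apply F[15]=+10.000 → step 16: x=0.210, v=1.345, θ₁=0.389, ω₁=0.699, θ₂=-0.676, ω₂=-3.741
apply F[16]=+10.000 → step 17: x=0.238, v=1.434, θ₁=0.402, ω₁=0.589, θ₂=-0.754, ω₂=-3.962
apply F[17]=+10.000 → step 18: x=0.267, v=1.523, θ₁=0.413, ω₁=0.446, θ₂=-0.835, ω₂=-4.191
apply F[18]=+10.000 → step 19: x=0.299, v=1.611, θ₁=0.420, ω₁=0.268, θ₂=-0.921, ω₂=-4.434
apply F[19]=+10.000 → step 20: x=0.332, v=1.698, θ₁=0.423, ω₁=0.050, θ₂=-1.012, ω₂=-4.695
apply F[20]=+10.000 → step 21: x=0.367, v=1.784, θ₁=0.422, ω₁=-0.215, θ₂=-1.109, ω₂=-4.978
apply F[21]=+10.000 → step 22: x=0.403, v=1.870, θ₁=0.414, ω₁=-0.532, θ₂=-1.212, ω₂=-5.288
apply F[22]=+10.000 → step 23: x=0.442, v=1.954, θ₁=0.400, ω₁=-0.911, θ₂=-1.321, ω₂=-5.628
apply F[23]=+10.000 → step 24: x=0.481, v=2.037, θ₁=0.377, ω₁=-1.359, θ₂=-1.437, ω₂=-6.001
apply F[24]=+10.000 → step 25: x=0.523, v=2.119, θ₁=0.345, ω₁=-1.885, θ₂=-1.561, ω₂=-6.406
apply F[25]=+10.000 → step 26: x=0.566, v=2.201, θ₁=0.301, ω₁=-2.495, θ₂=-1.694, ω₂=-6.839
apply F[26]=+10.000 → step 27: x=0.611, v=2.285, θ₁=0.245, ω₁=-3.191, θ₂=-1.835, ω₂=-7.287
apply F[27]=+10.000 → step 28: x=0.658, v=2.373, θ₁=0.173, ω₁=-3.968, θ₂=-1.985, ω₂=-7.724
apply F[28]=+10.000 → step 29: x=0.706, v=2.466, θ₁=0.086, ω₁=-4.807, θ₂=-2.143, ω₂=-8.111
apply F[29]=+10.000 → step 30: x=0.756, v=2.565, θ₁=-0.019, ω₁=-5.670, θ₂=-2.309, ω₂=-8.390
apply F[30]=+10.000 → step 31: x=0.809, v=2.667, θ₁=-0.141, ω₁=-6.499, θ₂=-2.478, ω₂=-8.492
Max |angle| over trajectory = 2.478 rad; bound = 1.973 → exceeded.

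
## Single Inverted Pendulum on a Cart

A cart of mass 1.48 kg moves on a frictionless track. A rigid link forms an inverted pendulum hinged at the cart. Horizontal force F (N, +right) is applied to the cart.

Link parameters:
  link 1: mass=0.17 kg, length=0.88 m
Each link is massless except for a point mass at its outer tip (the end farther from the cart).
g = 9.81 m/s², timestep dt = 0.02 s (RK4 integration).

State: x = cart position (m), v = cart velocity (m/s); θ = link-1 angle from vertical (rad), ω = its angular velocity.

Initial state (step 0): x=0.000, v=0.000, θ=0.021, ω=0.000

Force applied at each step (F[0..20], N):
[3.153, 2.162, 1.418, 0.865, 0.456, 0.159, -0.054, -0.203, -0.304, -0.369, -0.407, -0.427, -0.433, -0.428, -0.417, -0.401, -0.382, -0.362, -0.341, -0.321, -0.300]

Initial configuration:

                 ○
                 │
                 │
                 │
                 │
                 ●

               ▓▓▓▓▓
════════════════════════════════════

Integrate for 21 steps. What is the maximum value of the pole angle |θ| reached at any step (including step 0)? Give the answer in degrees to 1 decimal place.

Answer: 1.2°

Derivation:
apply F[0]=+3.153 → step 1: x=0.000, v=0.042, θ=0.021, ω=-0.043
apply F[1]=+2.162 → step 2: x=0.002, v=0.071, θ=0.019, ω=-0.071
apply F[2]=+1.418 → step 3: x=0.003, v=0.090, θ=0.018, ω=-0.089
apply F[3]=+0.865 → step 4: x=0.005, v=0.101, θ=0.016, ω=-0.098
apply F[4]=+0.456 → step 5: x=0.007, v=0.107, θ=0.014, ω=-0.101
apply F[5]=+0.159 → step 6: x=0.009, v=0.109, θ=0.012, ω=-0.100
apply F[6]=-0.054 → step 7: x=0.011, v=0.108, θ=0.010, ω=-0.097
apply F[7]=-0.203 → step 8: x=0.014, v=0.105, θ=0.008, ω=-0.091
apply F[8]=-0.304 → step 9: x=0.016, v=0.100, θ=0.006, ω=-0.085
apply F[9]=-0.369 → step 10: x=0.018, v=0.095, θ=0.005, ω=-0.078
apply F[10]=-0.407 → step 11: x=0.019, v=0.090, θ=0.003, ω=-0.070
apply F[11]=-0.427 → step 12: x=0.021, v=0.084, θ=0.002, ω=-0.063
apply F[12]=-0.433 → step 13: x=0.023, v=0.078, θ=0.001, ω=-0.056
apply F[13]=-0.428 → step 14: x=0.024, v=0.072, θ=-0.000, ω=-0.050
apply F[14]=-0.417 → step 15: x=0.026, v=0.067, θ=-0.001, ω=-0.043
apply F[15]=-0.401 → step 16: x=0.027, v=0.061, θ=-0.002, ω=-0.038
apply F[16]=-0.382 → step 17: x=0.028, v=0.056, θ=-0.003, ω=-0.032
apply F[17]=-0.362 → step 18: x=0.029, v=0.051, θ=-0.003, ω=-0.028
apply F[18]=-0.341 → step 19: x=0.030, v=0.047, θ=-0.004, ω=-0.023
apply F[19]=-0.321 → step 20: x=0.031, v=0.043, θ=-0.004, ω=-0.019
apply F[20]=-0.300 → step 21: x=0.032, v=0.039, θ=-0.005, ω=-0.016
Max |angle| over trajectory = 0.021 rad = 1.2°.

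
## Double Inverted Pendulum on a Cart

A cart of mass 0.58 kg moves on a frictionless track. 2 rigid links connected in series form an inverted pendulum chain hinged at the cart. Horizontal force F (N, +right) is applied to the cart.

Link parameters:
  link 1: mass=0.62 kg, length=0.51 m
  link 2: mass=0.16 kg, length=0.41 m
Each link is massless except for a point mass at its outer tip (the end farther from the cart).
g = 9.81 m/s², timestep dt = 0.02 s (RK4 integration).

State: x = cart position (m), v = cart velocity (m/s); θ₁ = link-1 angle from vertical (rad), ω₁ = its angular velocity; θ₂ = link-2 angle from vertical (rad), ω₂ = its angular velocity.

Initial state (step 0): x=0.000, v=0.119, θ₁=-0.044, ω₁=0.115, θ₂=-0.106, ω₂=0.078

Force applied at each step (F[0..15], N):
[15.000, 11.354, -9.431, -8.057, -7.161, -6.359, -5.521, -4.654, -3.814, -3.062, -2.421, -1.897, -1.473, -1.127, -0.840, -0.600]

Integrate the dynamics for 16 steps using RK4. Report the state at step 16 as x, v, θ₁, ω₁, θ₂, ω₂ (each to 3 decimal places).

apply F[0]=+15.000 → step 1: x=0.008, v=0.647, θ₁=-0.052, ω₁=-0.931, θ₂=-0.105, ω₂=0.047
apply F[1]=+11.354 → step 2: x=0.025, v=1.051, θ₁=-0.079, ω₁=-1.744, θ₂=-0.104, ω₂=0.029
apply F[2]=-9.431 → step 3: x=0.043, v=0.752, θ₁=-0.108, ω₁=-1.195, θ₂=-0.104, ω₂=0.023
apply F[3]=-8.057 → step 4: x=0.055, v=0.508, θ₁=-0.128, ω₁=-0.768, θ₂=-0.103, ω₂=0.033
apply F[4]=-7.161 → step 5: x=0.063, v=0.300, θ₁=-0.140, ω₁=-0.419, θ₂=-0.102, ω₂=0.054
apply F[5]=-6.359 → step 6: x=0.068, v=0.123, θ₁=-0.145, ω₁=-0.134, θ₂=-0.101, ω₂=0.082
apply F[6]=-5.521 → step 7: x=0.068, v=-0.025, θ₁=-0.146, ω₁=0.093, θ₂=-0.099, ω₂=0.113
apply F[7]=-4.654 → step 8: x=0.067, v=-0.145, θ₁=-0.142, ω₁=0.265, θ₂=-0.096, ω₂=0.143
apply F[8]=-3.814 → step 9: x=0.063, v=-0.238, θ₁=-0.135, ω₁=0.388, θ₂=-0.093, ω₂=0.171
apply F[9]=-3.062 → step 10: x=0.057, v=-0.308, θ₁=-0.127, ω₁=0.470, θ₂=-0.089, ω₂=0.195
apply F[10]=-2.421 → step 11: x=0.051, v=-0.359, θ₁=-0.117, ω₁=0.518, θ₂=-0.085, ω₂=0.216
apply F[11]=-1.897 → step 12: x=0.043, v=-0.395, θ₁=-0.106, ω₁=0.543, θ₂=-0.081, ω₂=0.234
apply F[12]=-1.473 → step 13: x=0.035, v=-0.420, θ₁=-0.096, ω₁=0.549, θ₂=-0.076, ω₂=0.247
apply F[13]=-1.127 → step 14: x=0.027, v=-0.435, θ₁=-0.085, ω₁=0.543, θ₂=-0.071, ω₂=0.257
apply F[14]=-0.840 → step 15: x=0.018, v=-0.444, θ₁=-0.074, ω₁=0.528, θ₂=-0.066, ω₂=0.263
apply F[15]=-0.600 → step 16: x=0.009, v=-0.447, θ₁=-0.064, ω₁=0.507, θ₂=-0.060, ω₂=0.267

Answer: x=0.009, v=-0.447, θ₁=-0.064, ω₁=0.507, θ₂=-0.060, ω₂=0.267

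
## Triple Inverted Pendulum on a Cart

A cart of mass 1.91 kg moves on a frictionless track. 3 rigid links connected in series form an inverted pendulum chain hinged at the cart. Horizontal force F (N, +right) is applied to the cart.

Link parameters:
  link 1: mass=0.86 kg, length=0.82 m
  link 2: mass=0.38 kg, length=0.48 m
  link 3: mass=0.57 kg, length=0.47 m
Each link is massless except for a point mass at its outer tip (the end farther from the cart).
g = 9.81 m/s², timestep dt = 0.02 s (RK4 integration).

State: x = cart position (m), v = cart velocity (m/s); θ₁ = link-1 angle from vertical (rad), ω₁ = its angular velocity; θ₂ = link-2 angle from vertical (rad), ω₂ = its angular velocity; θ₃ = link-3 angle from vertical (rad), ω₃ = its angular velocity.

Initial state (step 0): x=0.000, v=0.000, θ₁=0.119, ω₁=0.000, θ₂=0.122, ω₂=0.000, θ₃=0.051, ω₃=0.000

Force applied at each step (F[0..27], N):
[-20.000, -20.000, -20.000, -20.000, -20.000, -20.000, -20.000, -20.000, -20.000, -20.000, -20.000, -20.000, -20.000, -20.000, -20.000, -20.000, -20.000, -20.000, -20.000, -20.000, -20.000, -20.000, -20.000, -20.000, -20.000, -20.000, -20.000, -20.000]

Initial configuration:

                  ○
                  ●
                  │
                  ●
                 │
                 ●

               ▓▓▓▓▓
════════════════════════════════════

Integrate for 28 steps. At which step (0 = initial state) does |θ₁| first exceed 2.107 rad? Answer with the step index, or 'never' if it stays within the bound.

Answer: never

Derivation:
apply F[0]=-20.000 → step 1: x=-0.002, v=-0.228, θ₁=0.122, ω₁=0.305, θ₂=0.122, ω₂=0.038, θ₃=0.050, ω₃=-0.063
apply F[1]=-20.000 → step 2: x=-0.009, v=-0.457, θ₁=0.131, ω₁=0.612, θ₂=0.124, ω₂=0.073, θ₃=0.048, ω₃=-0.126
apply F[2]=-20.000 → step 3: x=-0.021, v=-0.686, θ₁=0.147, ω₁=0.925, θ₂=0.125, ω₂=0.100, θ₃=0.045, ω₃=-0.188
apply F[3]=-20.000 → step 4: x=-0.037, v=-0.916, θ₁=0.168, ω₁=1.244, θ₂=0.127, ω₂=0.117, θ₃=0.041, ω₃=-0.248
apply F[4]=-20.000 → step 5: x=-0.057, v=-1.145, θ₁=0.196, ω₁=1.571, θ₂=0.130, ω₂=0.122, θ₃=0.035, ω₃=-0.304
apply F[5]=-20.000 → step 6: x=-0.082, v=-1.373, θ₁=0.231, ω₁=1.903, θ₂=0.132, ω₂=0.117, θ₃=0.029, ω₃=-0.351
apply F[6]=-20.000 → step 7: x=-0.112, v=-1.597, θ₁=0.273, ω₁=2.237, θ₂=0.134, ω₂=0.106, θ₃=0.022, ω₃=-0.386
apply F[7]=-20.000 → step 8: x=-0.146, v=-1.814, θ₁=0.321, ω₁=2.565, θ₂=0.136, ω₂=0.096, θ₃=0.014, ω₃=-0.403
apply F[8]=-20.000 → step 9: x=-0.185, v=-2.021, θ₁=0.375, ω₁=2.882, θ₂=0.138, ω₂=0.100, θ₃=0.006, ω₃=-0.397
apply F[9]=-20.000 → step 10: x=-0.227, v=-2.214, θ₁=0.436, ω₁=3.177, θ₂=0.141, ω₂=0.133, θ₃=-0.002, ω₃=-0.367
apply F[10]=-20.000 → step 11: x=-0.273, v=-2.391, θ₁=0.502, ω₁=3.447, θ₂=0.144, ω₂=0.207, θ₃=-0.009, ω₃=-0.311
apply F[11]=-20.000 → step 12: x=-0.323, v=-2.550, θ₁=0.573, ω₁=3.687, θ₂=0.149, ω₂=0.335, θ₃=-0.014, ω₃=-0.231
apply F[12]=-20.000 → step 13: x=-0.375, v=-2.690, θ₁=0.649, ω₁=3.898, θ₂=0.158, ω₂=0.523, θ₃=-0.018, ω₃=-0.130
apply F[13]=-20.000 → step 14: x=-0.430, v=-2.812, θ₁=0.729, ω₁=4.080, θ₂=0.171, ω₂=0.773, θ₃=-0.019, ω₃=-0.009
apply F[14]=-20.000 → step 15: x=-0.487, v=-2.916, θ₁=0.812, ω₁=4.237, θ₂=0.189, ω₂=1.085, θ₃=-0.018, ω₃=0.130
apply F[15]=-20.000 → step 16: x=-0.547, v=-3.002, θ₁=0.898, ω₁=4.372, θ₂=0.214, ω₂=1.452, θ₃=-0.014, ω₃=0.291
apply F[16]=-20.000 → step 17: x=-0.607, v=-3.071, θ₁=0.987, ω₁=4.488, θ₂=0.248, ω₂=1.870, θ₃=-0.007, ω₃=0.475
apply F[17]=-20.000 → step 18: x=-0.669, v=-3.125, θ₁=1.078, ω₁=4.585, θ₂=0.289, ω₂=2.330, θ₃=0.005, ω₃=0.690
apply F[18]=-20.000 → step 19: x=-0.732, v=-3.162, θ₁=1.170, ω₁=4.665, θ₂=0.341, ω₂=2.823, θ₃=0.021, ω₃=0.943
apply F[19]=-20.000 → step 20: x=-0.796, v=-3.186, θ₁=1.264, ω₁=4.726, θ₂=0.403, ω₂=3.338, θ₃=0.043, ω₃=1.247
apply F[20]=-20.000 → step 21: x=-0.859, v=-3.195, θ₁=1.359, ω₁=4.767, θ₂=0.475, ω₂=3.864, θ₃=0.072, ω₃=1.616
apply F[21]=-20.000 → step 22: x=-0.923, v=-3.191, θ₁=1.455, ω₁=4.788, θ₂=0.557, ω₂=4.386, θ₃=0.108, ω₃=2.065
apply F[22]=-20.000 → step 23: x=-0.987, v=-3.175, θ₁=1.551, ω₁=4.787, θ₂=0.650, ω₂=4.890, θ₃=0.155, ω₃=2.613
apply F[23]=-20.000 → step 24: x=-1.050, v=-3.148, θ₁=1.646, ω₁=4.762, θ₂=0.752, ω₂=5.358, θ₃=0.214, ω₃=3.275
apply F[24]=-20.000 → step 25: x=-1.113, v=-3.110, θ₁=1.741, ω₁=4.711, θ₂=0.864, ω₂=5.770, θ₃=0.287, ω₃=4.070
apply F[25]=-20.000 → step 26: x=-1.175, v=-3.064, θ₁=1.834, ω₁=4.633, θ₂=0.983, ω₂=6.100, θ₃=0.377, ω₃=5.008
apply F[26]=-20.000 → step 27: x=-1.235, v=-3.010, θ₁=1.926, ω₁=4.525, θ₂=1.107, ω₂=6.319, θ₃=0.488, ω₃=6.098
apply F[27]=-20.000 → step 28: x=-1.295, v=-2.947, θ₁=2.015, ω₁=4.385, θ₂=1.234, ω₂=6.396, θ₃=0.622, ω₃=7.343
max |θ₁| = 2.015 ≤ 2.107 over all 29 states.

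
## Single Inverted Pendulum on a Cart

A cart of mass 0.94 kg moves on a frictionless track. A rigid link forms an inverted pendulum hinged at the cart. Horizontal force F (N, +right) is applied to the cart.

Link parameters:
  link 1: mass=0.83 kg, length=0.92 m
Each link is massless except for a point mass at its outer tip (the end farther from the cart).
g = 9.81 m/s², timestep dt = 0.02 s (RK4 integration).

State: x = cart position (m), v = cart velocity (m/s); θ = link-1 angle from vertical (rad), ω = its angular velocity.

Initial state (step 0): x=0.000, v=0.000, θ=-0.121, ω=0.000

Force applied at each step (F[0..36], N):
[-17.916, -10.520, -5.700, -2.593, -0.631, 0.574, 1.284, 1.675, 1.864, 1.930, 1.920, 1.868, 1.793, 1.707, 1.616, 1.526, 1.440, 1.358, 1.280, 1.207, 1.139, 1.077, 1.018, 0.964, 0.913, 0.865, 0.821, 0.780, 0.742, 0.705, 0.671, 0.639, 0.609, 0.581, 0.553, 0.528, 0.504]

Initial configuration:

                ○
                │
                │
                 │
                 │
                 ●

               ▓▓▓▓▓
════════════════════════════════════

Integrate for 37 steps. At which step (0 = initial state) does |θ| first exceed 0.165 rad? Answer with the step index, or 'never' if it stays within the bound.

Answer: never

Derivation:
apply F[0]=-17.916 → step 1: x=-0.004, v=-0.356, θ=-0.117, ω=0.359
apply F[1]=-10.520 → step 2: x=-0.013, v=-0.559, θ=-0.108, ω=0.554
apply F[2]=-5.700 → step 3: x=-0.025, v=-0.662, θ=-0.096, ω=0.643
apply F[3]=-2.593 → step 4: x=-0.039, v=-0.702, θ=-0.083, ω=0.668
apply F[4]=-0.631 → step 5: x=-0.053, v=-0.703, θ=-0.070, ω=0.652
apply F[5]=+0.574 → step 6: x=-0.066, v=-0.680, θ=-0.057, ω=0.614
apply F[6]=+1.284 → step 7: x=-0.080, v=-0.644, θ=-0.046, ω=0.564
apply F[7]=+1.675 → step 8: x=-0.092, v=-0.602, θ=-0.035, ω=0.509
apply F[8]=+1.864 → step 9: x=-0.104, v=-0.557, θ=-0.025, ω=0.455
apply F[9]=+1.930 → step 10: x=-0.114, v=-0.513, θ=-0.017, ω=0.402
apply F[10]=+1.920 → step 11: x=-0.124, v=-0.470, θ=-0.009, ω=0.352
apply F[11]=+1.868 → step 12: x=-0.133, v=-0.429, θ=-0.003, ω=0.307
apply F[12]=+1.793 → step 13: x=-0.141, v=-0.391, θ=0.003, ω=0.265
apply F[13]=+1.707 → step 14: x=-0.149, v=-0.355, θ=0.008, ω=0.228
apply F[14]=+1.616 → step 15: x=-0.156, v=-0.323, θ=0.012, ω=0.195
apply F[15]=+1.526 → step 16: x=-0.162, v=-0.293, θ=0.016, ω=0.165
apply F[16]=+1.440 → step 17: x=-0.167, v=-0.265, θ=0.019, ω=0.139
apply F[17]=+1.358 → step 18: x=-0.172, v=-0.240, θ=0.021, ω=0.116
apply F[18]=+1.280 → step 19: x=-0.177, v=-0.216, θ=0.024, ω=0.095
apply F[19]=+1.207 → step 20: x=-0.181, v=-0.195, θ=0.025, ω=0.077
apply F[20]=+1.139 → step 21: x=-0.185, v=-0.175, θ=0.027, ω=0.061
apply F[21]=+1.077 → step 22: x=-0.188, v=-0.157, θ=0.028, ω=0.047
apply F[22]=+1.018 → step 23: x=-0.191, v=-0.140, θ=0.029, ω=0.035
apply F[23]=+0.964 → step 24: x=-0.194, v=-0.125, θ=0.029, ω=0.024
apply F[24]=+0.913 → step 25: x=-0.196, v=-0.110, θ=0.030, ω=0.015
apply F[25]=+0.865 → step 26: x=-0.198, v=-0.097, θ=0.030, ω=0.007
apply F[26]=+0.821 → step 27: x=-0.200, v=-0.085, θ=0.030, ω=-0.000
apply F[27]=+0.780 → step 28: x=-0.202, v=-0.073, θ=0.030, ω=-0.006
apply F[28]=+0.742 → step 29: x=-0.203, v=-0.063, θ=0.030, ω=-0.012
apply F[29]=+0.705 → step 30: x=-0.204, v=-0.053, θ=0.029, ω=-0.016
apply F[30]=+0.671 → step 31: x=-0.205, v=-0.044, θ=0.029, ω=-0.020
apply F[31]=+0.639 → step 32: x=-0.206, v=-0.035, θ=0.029, ω=-0.023
apply F[32]=+0.609 → step 33: x=-0.206, v=-0.027, θ=0.028, ω=-0.026
apply F[33]=+0.581 → step 34: x=-0.207, v=-0.019, θ=0.027, ω=-0.028
apply F[34]=+0.553 → step 35: x=-0.207, v=-0.012, θ=0.027, ω=-0.030
apply F[35]=+0.528 → step 36: x=-0.207, v=-0.006, θ=0.026, ω=-0.031
apply F[36]=+0.504 → step 37: x=-0.207, v=0.000, θ=0.026, ω=-0.033
max |θ| = 0.121 ≤ 0.165 over all 38 states.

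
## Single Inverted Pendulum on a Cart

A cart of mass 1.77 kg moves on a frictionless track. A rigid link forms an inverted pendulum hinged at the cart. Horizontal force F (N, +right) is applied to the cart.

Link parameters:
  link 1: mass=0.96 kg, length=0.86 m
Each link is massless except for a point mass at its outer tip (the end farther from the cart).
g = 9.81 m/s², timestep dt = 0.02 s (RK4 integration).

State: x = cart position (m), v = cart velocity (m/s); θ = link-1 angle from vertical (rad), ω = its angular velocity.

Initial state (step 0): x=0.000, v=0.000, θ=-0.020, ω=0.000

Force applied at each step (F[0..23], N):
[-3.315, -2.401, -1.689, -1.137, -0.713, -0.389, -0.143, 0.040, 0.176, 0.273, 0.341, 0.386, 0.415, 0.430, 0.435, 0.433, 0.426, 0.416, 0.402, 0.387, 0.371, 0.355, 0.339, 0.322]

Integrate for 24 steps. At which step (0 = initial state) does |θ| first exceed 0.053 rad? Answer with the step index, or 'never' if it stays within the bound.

apply F[0]=-3.315 → step 1: x=-0.000, v=-0.035, θ=-0.020, ω=0.037
apply F[1]=-2.401 → step 2: x=-0.001, v=-0.060, θ=-0.019, ω=0.061
apply F[2]=-1.689 → step 3: x=-0.003, v=-0.078, θ=-0.017, ω=0.077
apply F[3]=-1.137 → step 4: x=-0.004, v=-0.089, θ=-0.016, ω=0.086
apply F[4]=-0.713 → step 5: x=-0.006, v=-0.095, θ=-0.014, ω=0.091
apply F[5]=-0.389 → step 6: x=-0.008, v=-0.098, θ=-0.012, ω=0.091
apply F[6]=-0.143 → step 7: x=-0.010, v=-0.099, θ=-0.010, ω=0.089
apply F[7]=+0.040 → step 8: x=-0.012, v=-0.097, θ=-0.009, ω=0.085
apply F[8]=+0.176 → step 9: x=-0.014, v=-0.094, θ=-0.007, ω=0.080
apply F[9]=+0.273 → step 10: x=-0.016, v=-0.091, θ=-0.005, ω=0.074
apply F[10]=+0.341 → step 11: x=-0.018, v=-0.086, θ=-0.004, ω=0.068
apply F[11]=+0.386 → step 12: x=-0.019, v=-0.082, θ=-0.003, ω=0.062
apply F[12]=+0.415 → step 13: x=-0.021, v=-0.077, θ=-0.001, ω=0.056
apply F[13]=+0.430 → step 14: x=-0.022, v=-0.072, θ=-0.000, ω=0.050
apply F[14]=+0.435 → step 15: x=-0.024, v=-0.067, θ=0.001, ω=0.044
apply F[15]=+0.433 → step 16: x=-0.025, v=-0.062, θ=0.001, ω=0.039
apply F[16]=+0.426 → step 17: x=-0.026, v=-0.057, θ=0.002, ω=0.034
apply F[17]=+0.416 → step 18: x=-0.027, v=-0.053, θ=0.003, ω=0.029
apply F[18]=+0.402 → step 19: x=-0.028, v=-0.049, θ=0.003, ω=0.025
apply F[19]=+0.387 → step 20: x=-0.029, v=-0.045, θ=0.004, ω=0.021
apply F[20]=+0.371 → step 21: x=-0.030, v=-0.041, θ=0.004, ω=0.018
apply F[21]=+0.355 → step 22: x=-0.031, v=-0.037, θ=0.005, ω=0.015
apply F[22]=+0.339 → step 23: x=-0.032, v=-0.034, θ=0.005, ω=0.012
apply F[23]=+0.322 → step 24: x=-0.032, v=-0.031, θ=0.005, ω=0.010
max |θ| = 0.020 ≤ 0.053 over all 25 states.

Answer: never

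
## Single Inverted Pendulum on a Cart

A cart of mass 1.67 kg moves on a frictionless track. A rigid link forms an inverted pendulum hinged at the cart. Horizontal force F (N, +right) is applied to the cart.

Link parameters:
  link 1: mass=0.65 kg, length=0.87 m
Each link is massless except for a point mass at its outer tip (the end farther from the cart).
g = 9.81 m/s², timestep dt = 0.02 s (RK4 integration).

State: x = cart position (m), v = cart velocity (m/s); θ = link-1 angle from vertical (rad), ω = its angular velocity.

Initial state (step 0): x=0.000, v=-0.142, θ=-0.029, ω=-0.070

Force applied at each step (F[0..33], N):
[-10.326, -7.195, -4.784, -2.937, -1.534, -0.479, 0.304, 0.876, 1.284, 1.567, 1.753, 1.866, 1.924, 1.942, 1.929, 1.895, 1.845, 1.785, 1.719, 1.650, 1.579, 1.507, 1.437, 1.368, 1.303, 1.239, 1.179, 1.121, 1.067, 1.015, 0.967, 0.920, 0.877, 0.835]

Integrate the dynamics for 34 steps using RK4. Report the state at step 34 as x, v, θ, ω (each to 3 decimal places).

apply F[0]=-10.326 → step 1: x=-0.004, v=-0.263, θ=-0.029, ω=0.063
apply F[1]=-7.195 → step 2: x=-0.010, v=-0.347, θ=-0.027, ω=0.153
apply F[2]=-4.784 → step 3: x=-0.018, v=-0.403, θ=-0.023, ω=0.211
apply F[3]=-2.937 → step 4: x=-0.026, v=-0.436, θ=-0.019, ω=0.245
apply F[4]=-1.534 → step 5: x=-0.035, v=-0.453, θ=-0.014, ω=0.261
apply F[5]=-0.479 → step 6: x=-0.044, v=-0.458, θ=-0.008, ω=0.264
apply F[6]=+0.304 → step 7: x=-0.053, v=-0.454, θ=-0.003, ω=0.258
apply F[7]=+0.876 → step 8: x=-0.062, v=-0.444, θ=0.002, ω=0.246
apply F[8]=+1.284 → step 9: x=-0.071, v=-0.429, θ=0.007, ω=0.229
apply F[9]=+1.567 → step 10: x=-0.079, v=-0.411, θ=0.011, ω=0.211
apply F[10]=+1.753 → step 11: x=-0.087, v=-0.391, θ=0.015, ω=0.190
apply F[11]=+1.866 → step 12: x=-0.095, v=-0.370, θ=0.019, ω=0.170
apply F[12]=+1.924 → step 13: x=-0.102, v=-0.348, θ=0.022, ω=0.150
apply F[13]=+1.942 → step 14: x=-0.109, v=-0.327, θ=0.025, ω=0.130
apply F[14]=+1.929 → step 15: x=-0.115, v=-0.305, θ=0.027, ω=0.112
apply F[15]=+1.895 → step 16: x=-0.121, v=-0.285, θ=0.029, ω=0.095
apply F[16]=+1.845 → step 17: x=-0.127, v=-0.265, θ=0.031, ω=0.079
apply F[17]=+1.785 → step 18: x=-0.132, v=-0.246, θ=0.032, ω=0.064
apply F[18]=+1.719 → step 19: x=-0.136, v=-0.228, θ=0.033, ω=0.051
apply F[19]=+1.650 → step 20: x=-0.141, v=-0.211, θ=0.034, ω=0.039
apply F[20]=+1.579 → step 21: x=-0.145, v=-0.195, θ=0.035, ω=0.028
apply F[21]=+1.507 → step 22: x=-0.149, v=-0.179, θ=0.035, ω=0.018
apply F[22]=+1.437 → step 23: x=-0.152, v=-0.165, θ=0.036, ω=0.009
apply F[23]=+1.368 → step 24: x=-0.155, v=-0.151, θ=0.036, ω=0.002
apply F[24]=+1.303 → step 25: x=-0.158, v=-0.138, θ=0.036, ω=-0.005
apply F[25]=+1.239 → step 26: x=-0.161, v=-0.126, θ=0.036, ω=-0.011
apply F[26]=+1.179 → step 27: x=-0.163, v=-0.115, θ=0.035, ω=-0.016
apply F[27]=+1.121 → step 28: x=-0.165, v=-0.104, θ=0.035, ω=-0.020
apply F[28]=+1.067 → step 29: x=-0.167, v=-0.094, θ=0.035, ω=-0.024
apply F[29]=+1.015 → step 30: x=-0.169, v=-0.084, θ=0.034, ω=-0.027
apply F[30]=+0.967 → step 31: x=-0.171, v=-0.075, θ=0.033, ω=-0.030
apply F[31]=+0.920 → step 32: x=-0.172, v=-0.067, θ=0.033, ω=-0.032
apply F[32]=+0.877 → step 33: x=-0.173, v=-0.059, θ=0.032, ω=-0.034
apply F[33]=+0.835 → step 34: x=-0.174, v=-0.051, θ=0.031, ω=-0.036

Answer: x=-0.174, v=-0.051, θ=0.031, ω=-0.036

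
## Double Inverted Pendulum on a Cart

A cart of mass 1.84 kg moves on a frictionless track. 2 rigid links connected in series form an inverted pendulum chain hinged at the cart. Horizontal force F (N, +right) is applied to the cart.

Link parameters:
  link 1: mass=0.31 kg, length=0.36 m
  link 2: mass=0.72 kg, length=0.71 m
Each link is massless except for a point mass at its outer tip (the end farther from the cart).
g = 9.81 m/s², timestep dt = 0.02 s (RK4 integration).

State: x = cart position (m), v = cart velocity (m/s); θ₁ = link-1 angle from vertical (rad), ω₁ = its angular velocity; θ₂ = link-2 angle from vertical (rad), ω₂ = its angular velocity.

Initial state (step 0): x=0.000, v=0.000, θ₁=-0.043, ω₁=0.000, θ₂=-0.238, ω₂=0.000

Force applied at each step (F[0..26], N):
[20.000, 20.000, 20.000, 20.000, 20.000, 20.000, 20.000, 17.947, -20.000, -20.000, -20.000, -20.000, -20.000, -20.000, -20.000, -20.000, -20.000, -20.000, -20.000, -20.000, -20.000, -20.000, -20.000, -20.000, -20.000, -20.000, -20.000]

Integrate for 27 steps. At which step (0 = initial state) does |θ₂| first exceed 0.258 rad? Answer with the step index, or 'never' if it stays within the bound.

apply F[0]=+20.000 → step 1: x=0.002, v=0.222, θ₁=-0.047, ω₁=-0.431, θ₂=-0.240, ω₂=-0.154
apply F[1]=+20.000 → step 2: x=0.009, v=0.444, θ₁=-0.060, ω₁=-0.878, θ₂=-0.244, ω₂=-0.301
apply F[2]=+20.000 → step 3: x=0.020, v=0.668, θ₁=-0.083, ω₁=-1.360, θ₂=-0.251, ω₂=-0.431
apply F[3]=+20.000 → step 4: x=0.036, v=0.893, θ₁=-0.115, ω₁=-1.893, θ₂=-0.261, ω₂=-0.537
apply F[4]=+20.000 → step 5: x=0.056, v=1.119, θ₁=-0.159, ω₁=-2.490, θ₂=-0.273, ω₂=-0.611
apply F[5]=+20.000 → step 6: x=0.080, v=1.346, θ₁=-0.215, ω₁=-3.157, θ₂=-0.285, ω₂=-0.650
apply F[6]=+20.000 → step 7: x=0.110, v=1.569, θ₁=-0.285, ω₁=-3.878, θ₂=-0.299, ω₂=-0.659
apply F[7]=+17.947 → step 8: x=0.143, v=1.762, θ₁=-0.370, ω₁=-4.558, θ₂=-0.312, ω₂=-0.662
apply F[8]=-20.000 → step 9: x=0.176, v=1.569, θ₁=-0.459, ω₁=-4.354, θ₂=-0.325, ω₂=-0.612
apply F[9]=-20.000 → step 10: x=0.206, v=1.383, θ₁=-0.545, ω₁=-4.288, θ₂=-0.336, ω₂=-0.519
apply F[10]=-20.000 → step 11: x=0.231, v=1.201, θ₁=-0.631, ω₁=-4.340, θ₂=-0.345, ω₂=-0.390
apply F[11]=-20.000 → step 12: x=0.254, v=1.019, θ₁=-0.719, ω₁=-4.483, θ₂=-0.351, ω₂=-0.238
apply F[12]=-20.000 → step 13: x=0.272, v=0.835, θ₁=-0.811, ω₁=-4.693, θ₂=-0.355, ω₂=-0.078
apply F[13]=-20.000 → step 14: x=0.287, v=0.646, θ₁=-0.907, ω₁=-4.946, θ₂=-0.355, ω₂=0.074
apply F[14]=-20.000 → step 15: x=0.298, v=0.451, θ₁=-1.009, ω₁=-5.228, θ₂=-0.352, ω₂=0.204
apply F[15]=-20.000 → step 16: x=0.305, v=0.249, θ₁=-1.116, ω₁=-5.531, θ₂=-0.347, ω₂=0.301
apply F[16]=-20.000 → step 17: x=0.308, v=0.040, θ₁=-1.230, ω₁=-5.856, θ₂=-0.340, ω₂=0.354
apply F[17]=-20.000 → step 18: x=0.307, v=-0.178, θ₁=-1.351, ω₁=-6.210, θ₂=-0.333, ω₂=0.355
apply F[18]=-20.000 → step 19: x=0.301, v=-0.403, θ₁=-1.479, ω₁=-6.609, θ₂=-0.326, ω₂=0.292
apply F[19]=-20.000 → step 20: x=0.290, v=-0.639, θ₁=-1.616, ω₁=-7.072, θ₂=-0.322, ω₂=0.153
apply F[20]=-20.000 → step 21: x=0.275, v=-0.885, θ₁=-1.762, ω₁=-7.629, θ₂=-0.321, ω₂=-0.084
apply F[21]=-20.000 → step 22: x=0.255, v=-1.144, θ₁=-1.922, ω₁=-8.320, θ₂=-0.326, ω₂=-0.450
apply F[22]=-20.000 → step 23: x=0.229, v=-1.420, θ₁=-2.097, ω₁=-9.206, θ₂=-0.340, ω₂=-0.991
apply F[23]=-20.000 → step 24: x=0.198, v=-1.717, θ₁=-2.292, ω₁=-10.375, θ₂=-0.367, ω₂=-1.784
apply F[24]=-20.000 → step 25: x=0.160, v=-2.038, θ₁=-2.514, ω₁=-11.954, θ₂=-0.414, ω₂=-2.949
apply F[25]=-20.000 → step 26: x=0.116, v=-2.375, θ₁=-2.774, ω₁=-14.099, θ₂=-0.489, ω₂=-4.662
apply F[26]=-20.000 → step 27: x=0.066, v=-2.679, θ₁=-3.082, ω₁=-16.835, θ₂=-0.605, ω₂=-7.100
|θ₂| = 0.261 > 0.258 first at step 4.

Answer: 4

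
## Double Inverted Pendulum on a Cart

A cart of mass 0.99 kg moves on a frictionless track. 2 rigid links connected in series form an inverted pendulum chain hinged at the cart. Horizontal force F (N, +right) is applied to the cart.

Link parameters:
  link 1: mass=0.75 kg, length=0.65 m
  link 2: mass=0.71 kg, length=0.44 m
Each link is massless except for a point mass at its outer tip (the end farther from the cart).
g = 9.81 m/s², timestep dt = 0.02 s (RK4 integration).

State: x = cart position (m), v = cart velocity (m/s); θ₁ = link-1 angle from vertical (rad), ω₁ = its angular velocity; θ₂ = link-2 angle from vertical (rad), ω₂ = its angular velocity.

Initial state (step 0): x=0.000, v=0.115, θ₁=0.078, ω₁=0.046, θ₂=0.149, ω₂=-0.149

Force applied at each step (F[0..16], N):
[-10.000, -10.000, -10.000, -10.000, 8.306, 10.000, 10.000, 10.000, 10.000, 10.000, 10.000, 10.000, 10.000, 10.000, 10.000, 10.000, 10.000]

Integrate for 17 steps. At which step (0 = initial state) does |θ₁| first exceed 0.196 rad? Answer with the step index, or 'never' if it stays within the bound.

apply F[0]=-10.000 → step 1: x=0.000, v=-0.108, θ₁=0.082, ω₁=0.394, θ₂=0.147, ω₂=-0.096
apply F[1]=-10.000 → step 2: x=-0.004, v=-0.332, θ₁=0.094, ω₁=0.749, θ₂=0.145, ω₂=-0.052
apply F[2]=-10.000 → step 3: x=-0.013, v=-0.558, θ₁=0.112, ω₁=1.117, θ₂=0.144, ω₂=-0.022
apply F[3]=-10.000 → step 4: x=-0.027, v=-0.786, θ₁=0.139, ω₁=1.499, θ₂=0.144, ω₂=-0.009
apply F[4]=+8.306 → step 5: x=-0.041, v=-0.660, θ₁=0.167, ω₁=1.356, θ₂=0.144, ω₂=-0.017
apply F[5]=+10.000 → step 6: x=-0.053, v=-0.511, θ₁=0.193, ω₁=1.194, θ₂=0.143, ω₂=-0.049
apply F[6]=+10.000 → step 7: x=-0.062, v=-0.370, θ₁=0.215, ω₁=1.061, θ₂=0.142, ω₂=-0.104
apply F[7]=+10.000 → step 8: x=-0.068, v=-0.236, θ₁=0.235, ω₁=0.952, θ₂=0.139, ω₂=-0.182
apply F[8]=+10.000 → step 9: x=-0.071, v=-0.108, θ₁=0.253, ω₁=0.867, θ₂=0.134, ω₂=-0.280
apply F[9]=+10.000 → step 10: x=-0.072, v=0.015, θ₁=0.270, ω₁=0.802, θ₂=0.128, ω₂=-0.400
apply F[10]=+10.000 → step 11: x=-0.071, v=0.133, θ₁=0.285, ω₁=0.756, θ₂=0.118, ω₂=-0.542
apply F[11]=+10.000 → step 12: x=-0.067, v=0.247, θ₁=0.300, ω₁=0.727, θ₂=0.106, ω₂=-0.705
apply F[12]=+10.000 → step 13: x=-0.061, v=0.359, θ₁=0.315, ω₁=0.714, θ₂=0.090, ω₂=-0.892
apply F[13]=+10.000 → step 14: x=-0.052, v=0.468, θ₁=0.329, ω₁=0.716, θ₂=0.070, ω₂=-1.103
apply F[14]=+10.000 → step 15: x=-0.042, v=0.575, θ₁=0.343, ω₁=0.731, θ₂=0.046, ω₂=-1.338
apply F[15]=+10.000 → step 16: x=-0.029, v=0.682, θ₁=0.358, ω₁=0.757, θ₂=0.016, ω₂=-1.598
apply F[16]=+10.000 → step 17: x=-0.015, v=0.790, θ₁=0.374, ω₁=0.791, θ₂=-0.019, ω₂=-1.883
|θ₁| = 0.215 > 0.196 first at step 7.

Answer: 7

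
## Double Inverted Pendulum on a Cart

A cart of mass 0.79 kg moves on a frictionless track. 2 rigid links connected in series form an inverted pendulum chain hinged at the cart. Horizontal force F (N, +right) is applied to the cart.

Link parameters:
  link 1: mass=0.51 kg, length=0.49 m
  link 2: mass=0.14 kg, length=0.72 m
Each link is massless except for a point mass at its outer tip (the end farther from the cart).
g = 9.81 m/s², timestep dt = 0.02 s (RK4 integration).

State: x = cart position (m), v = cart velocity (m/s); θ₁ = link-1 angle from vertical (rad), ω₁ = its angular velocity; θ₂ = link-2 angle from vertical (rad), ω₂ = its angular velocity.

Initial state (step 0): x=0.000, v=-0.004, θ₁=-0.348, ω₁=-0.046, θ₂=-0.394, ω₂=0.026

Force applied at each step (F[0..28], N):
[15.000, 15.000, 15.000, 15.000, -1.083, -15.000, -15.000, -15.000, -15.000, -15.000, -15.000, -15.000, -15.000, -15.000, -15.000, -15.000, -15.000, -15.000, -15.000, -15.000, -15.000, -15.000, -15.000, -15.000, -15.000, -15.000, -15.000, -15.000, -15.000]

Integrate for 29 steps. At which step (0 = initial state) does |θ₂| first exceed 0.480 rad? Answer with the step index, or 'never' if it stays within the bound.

apply F[0]=+15.000 → step 1: x=0.004, v=0.389, θ₁=-0.358, ω₁=-0.935, θ₂=-0.394, ω₂=0.023
apply F[1]=+15.000 → step 2: x=0.016, v=0.776, θ₁=-0.385, ω₁=-1.816, θ₂=-0.393, ω₂=0.021
apply F[2]=+15.000 → step 3: x=0.035, v=1.149, θ₁=-0.430, ω₁=-2.675, θ₂=-0.393, ω₂=0.021
apply F[3]=+15.000 → step 4: x=0.061, v=1.502, θ₁=-0.492, ω₁=-3.494, θ₂=-0.392, ω₂=0.011
apply F[4]=-1.083 → step 5: x=0.091, v=1.494, θ₁=-0.564, ω₁=-3.685, θ₂=-0.392, ω₂=0.022
apply F[5]=-15.000 → step 6: x=0.118, v=1.206, θ₁=-0.635, ω₁=-3.448, θ₂=-0.391, ω₂=0.095
apply F[6]=-15.000 → step 7: x=0.140, v=0.932, θ₁=-0.702, ω₁=-3.289, θ₂=-0.388, ω₂=0.196
apply F[7]=-15.000 → step 8: x=0.156, v=0.670, θ₁=-0.767, ω₁=-3.198, θ₂=-0.383, ω₂=0.325
apply F[8]=-15.000 → step 9: x=0.166, v=0.414, θ₁=-0.831, ω₁=-3.164, θ₂=-0.375, ω₂=0.477
apply F[9]=-15.000 → step 10: x=0.172, v=0.163, θ₁=-0.894, ω₁=-3.182, θ₂=-0.364, ω₂=0.649
apply F[10]=-15.000 → step 11: x=0.173, v=-0.086, θ₁=-0.958, ω₁=-3.245, θ₂=-0.349, ω₂=0.839
apply F[11]=-15.000 → step 12: x=0.169, v=-0.336, θ₁=-1.024, ω₁=-3.348, θ₂=-0.330, ω₂=1.041
apply F[12]=-15.000 → step 13: x=0.160, v=-0.589, θ₁=-1.092, ω₁=-3.488, θ₂=-0.307, ω₂=1.252
apply F[13]=-15.000 → step 14: x=0.145, v=-0.847, θ₁=-1.164, ω₁=-3.661, θ₂=-0.280, ω₂=1.467
apply F[14]=-15.000 → step 15: x=0.126, v=-1.112, θ₁=-1.239, ω₁=-3.865, θ₂=-0.248, ω₂=1.679
apply F[15]=-15.000 → step 16: x=0.101, v=-1.388, θ₁=-1.319, ω₁=-4.102, θ₂=-0.213, ω₂=1.882
apply F[16]=-15.000 → step 17: x=0.070, v=-1.675, θ₁=-1.403, ω₁=-4.371, θ₂=-0.173, ω₂=2.069
apply F[17]=-15.000 → step 18: x=0.034, v=-1.977, θ₁=-1.494, ω₁=-4.679, θ₂=-0.130, ω₂=2.231
apply F[18]=-15.000 → step 19: x=-0.009, v=-2.297, θ₁=-1.591, ω₁=-5.033, θ₂=-0.084, ω₂=2.358
apply F[19]=-15.000 → step 20: x=-0.058, v=-2.639, θ₁=-1.695, ω₁=-5.446, θ₂=-0.036, ω₂=2.440
apply F[20]=-15.000 → step 21: x=-0.115, v=-3.009, θ₁=-1.809, ω₁=-5.937, θ₂=0.013, ω₂=2.460
apply F[21]=-15.000 → step 22: x=-0.179, v=-3.416, θ₁=-1.934, ω₁=-6.537, θ₂=0.062, ω₂=2.402
apply F[22]=-15.000 → step 23: x=-0.252, v=-3.873, θ₁=-2.072, ω₁=-7.286, θ₂=0.108, ω₂=2.243
apply F[23]=-15.000 → step 24: x=-0.334, v=-4.399, θ₁=-2.226, ω₁=-8.245, θ₂=0.151, ω₂=1.959
apply F[24]=-15.000 → step 25: x=-0.428, v=-5.018, θ₁=-2.403, ω₁=-9.488, θ₂=0.186, ω₂=1.535
apply F[25]=-15.000 → step 26: x=-0.536, v=-5.745, θ₁=-2.608, ω₁=-11.063, θ₂=0.211, ω₂=1.008
apply F[26]=-15.000 → step 27: x=-0.659, v=-6.529, θ₁=-2.847, ω₁=-12.810, θ₂=0.227, ω₂=0.600
apply F[27]=-15.000 → step 28: x=-0.796, v=-7.146, θ₁=-3.117, ω₁=-14.031, θ₂=0.240, ω₂=0.857
apply F[28]=-15.000 → step 29: x=-0.941, v=-7.330, θ₁=-3.399, ω₁=-13.982, θ₂=0.268, ω₂=2.168
max |θ₂| = 0.394 ≤ 0.480 over all 30 states.

Answer: never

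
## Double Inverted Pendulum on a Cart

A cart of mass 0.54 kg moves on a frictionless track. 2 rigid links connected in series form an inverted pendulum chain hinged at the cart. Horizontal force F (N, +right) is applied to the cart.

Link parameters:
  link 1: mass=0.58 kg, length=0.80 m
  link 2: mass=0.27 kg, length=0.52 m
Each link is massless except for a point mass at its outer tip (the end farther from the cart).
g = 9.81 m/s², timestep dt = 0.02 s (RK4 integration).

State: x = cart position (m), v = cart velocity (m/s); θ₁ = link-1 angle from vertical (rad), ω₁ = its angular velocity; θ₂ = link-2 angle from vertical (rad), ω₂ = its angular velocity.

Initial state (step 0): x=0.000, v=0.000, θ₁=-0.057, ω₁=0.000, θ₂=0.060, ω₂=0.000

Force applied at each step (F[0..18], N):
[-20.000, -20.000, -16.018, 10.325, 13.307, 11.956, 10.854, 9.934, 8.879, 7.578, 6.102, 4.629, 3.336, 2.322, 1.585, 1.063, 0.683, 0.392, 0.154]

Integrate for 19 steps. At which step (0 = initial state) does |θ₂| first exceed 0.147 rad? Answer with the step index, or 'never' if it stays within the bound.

Answer: never

Derivation:
apply F[0]=-20.000 → step 1: x=-0.007, v=-0.721, θ₁=-0.048, ω₁=0.872, θ₂=0.061, ω₂=0.074
apply F[1]=-20.000 → step 2: x=-0.029, v=-1.451, θ₁=-0.022, ω₁=1.763, θ₂=0.063, ω₂=0.128
apply F[2]=-16.018 → step 3: x=-0.064, v=-2.043, θ₁=0.021, ω₁=2.498, θ₂=0.066, ω₂=0.151
apply F[3]=+10.325 → step 4: x=-0.101, v=-1.670, θ₁=0.066, ω₁=2.041, θ₂=0.069, ω₂=0.159
apply F[4]=+13.307 → step 5: x=-0.130, v=-1.202, θ₁=0.101, ω₁=1.480, θ₂=0.072, ω₂=0.152
apply F[5]=+11.956 → step 6: x=-0.150, v=-0.798, θ₁=0.126, ω₁=1.012, θ₂=0.075, ω₂=0.127
apply F[6]=+10.854 → step 7: x=-0.162, v=-0.445, θ₁=0.142, ω₁=0.615, θ₂=0.077, ω₂=0.088
apply F[7]=+9.934 → step 8: x=-0.168, v=-0.131, θ₁=0.151, ω₁=0.273, θ₂=0.078, ω₂=0.042
apply F[8]=+8.879 → step 9: x=-0.168, v=0.141, θ₁=0.154, ω₁=-0.016, θ₂=0.079, ω₂=-0.007
apply F[9]=+7.578 → step 10: x=-0.163, v=0.368, θ₁=0.151, ω₁=-0.249, θ₂=0.078, ω₂=-0.055
apply F[10]=+6.102 → step 11: x=-0.153, v=0.543, θ₁=0.144, ω₁=-0.421, θ₂=0.076, ω₂=-0.098
apply F[11]=+4.629 → step 12: x=-0.141, v=0.669, θ₁=0.135, ω₁=-0.535, θ₂=0.074, ω₂=-0.136
apply F[12]=+3.336 → step 13: x=-0.127, v=0.752, θ₁=0.123, ω₁=-0.599, θ₂=0.071, ω₂=-0.167
apply F[13]=+2.322 → step 14: x=-0.112, v=0.802, θ₁=0.111, ω₁=-0.627, θ₂=0.067, ω₂=-0.194
apply F[14]=+1.585 → step 15: x=-0.095, v=0.830, θ₁=0.099, ω₁=-0.631, θ₂=0.063, ω₂=-0.215
apply F[15]=+1.063 → step 16: x=-0.079, v=0.841, θ₁=0.086, ω₁=-0.620, θ₂=0.059, ω₂=-0.232
apply F[16]=+0.683 → step 17: x=-0.062, v=0.843, θ₁=0.074, ω₁=-0.599, θ₂=0.054, ω₂=-0.244
apply F[17]=+0.392 → step 18: x=-0.045, v=0.837, θ₁=0.062, ω₁=-0.574, θ₂=0.049, ω₂=-0.253
apply F[18]=+0.154 → step 19: x=-0.028, v=0.826, θ₁=0.051, ω₁=-0.545, θ₂=0.044, ω₂=-0.258
max |θ₂| = 0.079 ≤ 0.147 over all 20 states.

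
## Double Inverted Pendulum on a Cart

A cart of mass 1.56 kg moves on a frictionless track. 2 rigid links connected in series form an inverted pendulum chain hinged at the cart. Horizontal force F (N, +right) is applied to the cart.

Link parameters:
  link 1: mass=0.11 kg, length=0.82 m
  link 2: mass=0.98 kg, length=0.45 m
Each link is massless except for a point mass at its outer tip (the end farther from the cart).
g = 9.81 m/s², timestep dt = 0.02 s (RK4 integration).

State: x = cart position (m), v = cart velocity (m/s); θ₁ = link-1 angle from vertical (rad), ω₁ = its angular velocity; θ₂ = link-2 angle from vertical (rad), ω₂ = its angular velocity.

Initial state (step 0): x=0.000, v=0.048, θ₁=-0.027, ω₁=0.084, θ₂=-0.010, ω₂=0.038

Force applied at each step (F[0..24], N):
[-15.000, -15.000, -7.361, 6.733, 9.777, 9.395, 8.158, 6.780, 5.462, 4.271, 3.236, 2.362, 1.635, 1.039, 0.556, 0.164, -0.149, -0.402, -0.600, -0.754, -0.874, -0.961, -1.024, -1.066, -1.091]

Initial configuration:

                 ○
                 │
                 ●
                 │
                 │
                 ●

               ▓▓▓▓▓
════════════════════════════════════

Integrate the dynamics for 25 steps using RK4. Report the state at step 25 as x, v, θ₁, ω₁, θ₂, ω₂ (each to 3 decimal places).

Answer: x=0.062, v=0.232, θ₁=-0.014, ω₁=-0.068, θ₂=-0.012, ω₂=-0.068

Derivation:
apply F[0]=-15.000 → step 1: x=-0.001, v=-0.141, θ₁=-0.023, ω₁=0.273, θ₂=-0.009, ω₂=0.109
apply F[1]=-15.000 → step 2: x=-0.006, v=-0.330, θ₁=-0.016, ω₁=0.472, θ₂=-0.006, ω₂=0.165
apply F[2]=-7.361 → step 3: x=-0.013, v=-0.423, θ₁=-0.006, ω₁=0.568, θ₂=-0.002, ω₂=0.195
apply F[3]=+6.733 → step 4: x=-0.021, v=-0.337, θ₁=0.005, ω₁=0.462, θ₂=0.002, ω₂=0.196
apply F[4]=+9.777 → step 5: x=-0.026, v=-0.213, θ₁=0.012, ω₁=0.323, θ₂=0.006, ω₂=0.174
apply F[5]=+9.395 → step 6: x=-0.029, v=-0.094, θ₁=0.018, ω₁=0.199, θ₂=0.009, ω₂=0.140
apply F[6]=+8.158 → step 7: x=-0.030, v=0.008, θ₁=0.021, ω₁=0.100, θ₂=0.011, ω₂=0.099
apply F[7]=+6.780 → step 8: x=-0.029, v=0.092, θ₁=0.022, ω₁=0.023, θ₂=0.013, ω₂=0.058
apply F[8]=+5.462 → step 9: x=-0.027, v=0.159, θ₁=0.022, ω₁=-0.035, θ₂=0.013, ω₂=0.020
apply F[9]=+4.271 → step 10: x=-0.023, v=0.210, θ₁=0.021, ω₁=-0.077, θ₂=0.014, ω₂=-0.013
apply F[10]=+3.236 → step 11: x=-0.018, v=0.249, θ₁=0.019, ω₁=-0.106, θ₂=0.013, ω₂=-0.041
apply F[11]=+2.362 → step 12: x=-0.013, v=0.277, θ₁=0.016, ω₁=-0.125, θ₂=0.012, ω₂=-0.063
apply F[12]=+1.635 → step 13: x=-0.007, v=0.296, θ₁=0.014, ω₁=-0.136, θ₂=0.011, ω₂=-0.080
apply F[13]=+1.039 → step 14: x=-0.001, v=0.308, θ₁=0.011, ω₁=-0.141, θ₂=0.009, ω₂=-0.092
apply F[14]=+0.556 → step 15: x=0.005, v=0.313, θ₁=0.008, ω₁=-0.141, θ₂=0.007, ω₂=-0.100
apply F[15]=+0.164 → step 16: x=0.011, v=0.314, θ₁=0.006, ω₁=-0.139, θ₂=0.005, ω₂=-0.105
apply F[16]=-0.149 → step 17: x=0.017, v=0.312, θ₁=0.003, ω₁=-0.134, θ₂=0.003, ω₂=-0.106
apply F[17]=-0.402 → step 18: x=0.024, v=0.307, θ₁=0.000, ω₁=-0.128, θ₂=0.001, ω₂=-0.106
apply F[18]=-0.600 → step 19: x=0.030, v=0.299, θ₁=-0.002, ω₁=-0.120, θ₂=-0.001, ω₂=-0.103
apply F[19]=-0.754 → step 20: x=0.035, v=0.290, θ₁=-0.005, ω₁=-0.111, θ₂=-0.003, ω₂=-0.099
apply F[20]=-0.874 → step 21: x=0.041, v=0.279, θ₁=-0.007, ω₁=-0.103, θ₂=-0.005, ω₂=-0.094
apply F[21]=-0.961 → step 22: x=0.047, v=0.268, θ₁=-0.009, ω₁=-0.094, θ₂=-0.007, ω₂=-0.088
apply F[22]=-1.024 → step 23: x=0.052, v=0.256, θ₁=-0.010, ω₁=-0.085, θ₂=-0.009, ω₂=-0.081
apply F[23]=-1.066 → step 24: x=0.057, v=0.244, θ₁=-0.012, ω₁=-0.076, θ₂=-0.010, ω₂=-0.075
apply F[24]=-1.091 → step 25: x=0.062, v=0.232, θ₁=-0.014, ω₁=-0.068, θ₂=-0.012, ω₂=-0.068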